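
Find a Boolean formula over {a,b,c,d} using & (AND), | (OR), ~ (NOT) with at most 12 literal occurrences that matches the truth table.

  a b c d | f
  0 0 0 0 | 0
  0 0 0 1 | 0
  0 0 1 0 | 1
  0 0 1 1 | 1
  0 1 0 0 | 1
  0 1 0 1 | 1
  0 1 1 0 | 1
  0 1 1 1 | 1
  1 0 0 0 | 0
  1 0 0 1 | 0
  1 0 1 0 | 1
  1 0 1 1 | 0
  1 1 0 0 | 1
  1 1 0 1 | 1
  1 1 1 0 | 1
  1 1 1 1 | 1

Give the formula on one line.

  ~d = 1010101010101010
  (~d | b) = 1010111110101111
  (c & (~d | b)) = 0010001100100011
  ~c = 1100110011001100
  ~a = 1111111100000000
  (~c & ~a) = 1100110000000000
  ((~c & ~a) | b) = 1100111100001111
  (((~c & ~a) | b) | ~a) = 1111111100001111
  (c & (((~c & ~a) | b) | ~a)) = 0011001100000011
  ((c & (~d | b)) | (c & (((~c & ~a) | b) | ~a))) = 0011001100100011
  (((c & (~d | b)) | (c & (((~c & ~a) | b) | ~a))) | b) = 0011111100101111

(((c & (~d | b)) | (c & (((~c & ~a) | b) | ~a))) | b)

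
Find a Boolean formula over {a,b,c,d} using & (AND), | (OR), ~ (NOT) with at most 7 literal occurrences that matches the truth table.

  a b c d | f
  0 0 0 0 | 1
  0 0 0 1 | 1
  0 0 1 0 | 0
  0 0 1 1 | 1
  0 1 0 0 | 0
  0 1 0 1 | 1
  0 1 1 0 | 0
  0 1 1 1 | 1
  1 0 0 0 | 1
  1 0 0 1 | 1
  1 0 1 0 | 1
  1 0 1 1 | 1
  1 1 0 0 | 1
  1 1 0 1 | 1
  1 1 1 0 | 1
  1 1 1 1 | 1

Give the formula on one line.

  ~d = 1010101010101010
  ~a = 1111111100000000
  (~d | ~a) = 1111111110101010
  ~c = 1100110011001100
  ((~d | ~a) & ~c) = 1100110010001000
  ~b = 1111000011110000
  (a | ~b) = 1111000011111111
  (((~d | ~a) & ~c) & (a | ~b)) = 1100000010001000
  ((((~d | ~a) & ~c) & (a | ~b)) | a) = 1100000011111111
  (d | ((((~d | ~a) & ~c) & (a | ~b)) | a)) = 1101010111111111

(d | ((((~d | ~a) & ~c) & (a | ~b)) | a))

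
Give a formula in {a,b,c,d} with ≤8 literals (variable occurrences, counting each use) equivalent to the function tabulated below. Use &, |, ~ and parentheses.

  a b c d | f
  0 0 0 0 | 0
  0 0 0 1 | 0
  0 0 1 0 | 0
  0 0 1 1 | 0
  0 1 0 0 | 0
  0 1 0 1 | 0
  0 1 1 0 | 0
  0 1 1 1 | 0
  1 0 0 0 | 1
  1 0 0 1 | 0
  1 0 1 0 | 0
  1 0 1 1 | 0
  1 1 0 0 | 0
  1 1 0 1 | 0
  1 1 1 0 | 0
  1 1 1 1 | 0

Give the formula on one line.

  ~c = 1100110011001100
  (b | ~c) = 1100111111001111
  ~b = 1111000011110000
  ((b | ~c) & ~b) = 1100000011000000
  ~d = 1010101010101010
  (a | c) = 0011001111111111
  (~d & (a | c)) = 0010001010101010
  (((b | ~c) & ~b) & (~d & (a | c))) = 0000000010000000

(((b | ~c) & ~b) & (~d & (a | c)))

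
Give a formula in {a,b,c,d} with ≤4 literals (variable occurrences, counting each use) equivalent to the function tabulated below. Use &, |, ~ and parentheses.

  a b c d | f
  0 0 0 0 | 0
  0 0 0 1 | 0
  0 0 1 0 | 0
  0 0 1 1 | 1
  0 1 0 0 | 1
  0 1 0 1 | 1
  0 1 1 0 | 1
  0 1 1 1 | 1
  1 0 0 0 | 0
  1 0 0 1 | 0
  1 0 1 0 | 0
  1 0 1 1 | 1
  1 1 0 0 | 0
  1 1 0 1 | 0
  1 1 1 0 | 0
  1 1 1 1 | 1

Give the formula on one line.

((c & d) | (~a & b))

  (c & d) = 0001000100010001
  ~a = 1111111100000000
  (~a & b) = 0000111100000000
  ((c & d) | (~a & b)) = 0001111100010001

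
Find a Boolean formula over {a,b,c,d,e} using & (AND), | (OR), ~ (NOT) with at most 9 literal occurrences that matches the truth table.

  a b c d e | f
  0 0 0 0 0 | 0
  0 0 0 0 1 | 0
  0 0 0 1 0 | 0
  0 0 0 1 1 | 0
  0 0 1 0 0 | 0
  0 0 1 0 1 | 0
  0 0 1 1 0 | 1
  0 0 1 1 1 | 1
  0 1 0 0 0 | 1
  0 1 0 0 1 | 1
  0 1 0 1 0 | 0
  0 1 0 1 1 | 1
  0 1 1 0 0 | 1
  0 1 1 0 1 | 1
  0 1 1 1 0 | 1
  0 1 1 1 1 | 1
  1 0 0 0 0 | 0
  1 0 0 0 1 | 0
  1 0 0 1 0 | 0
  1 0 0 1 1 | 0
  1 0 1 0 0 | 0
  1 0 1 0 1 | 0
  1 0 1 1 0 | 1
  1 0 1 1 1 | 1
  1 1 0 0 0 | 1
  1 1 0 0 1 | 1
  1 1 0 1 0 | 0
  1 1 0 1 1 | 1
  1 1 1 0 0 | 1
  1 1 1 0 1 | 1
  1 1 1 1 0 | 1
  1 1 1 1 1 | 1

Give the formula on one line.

((b | (d & c)) & ((e | c) | ((~d | e) & (a | ~e))))

  (d & c) = 00000011000000110000001100000011
  (b | (d & c)) = 00000011111111110000001111111111
  (e | c) = 01011111010111110101111101011111
  ~d = 11001100110011001100110011001100
  (~d | e) = 11011101110111011101110111011101
  ~e = 10101010101010101010101010101010
  (a | ~e) = 10101010101010101111111111111111
  ((~d | e) & (a | ~e)) = 10001000100010001101110111011101
  ((e | c) | ((~d | e) & (a | ~e))) = 11011111110111111101111111011111
  ((b | (d & c)) & ((e | c) | ((~d | e) & (a | ~e)))) = 00000011110111110000001111011111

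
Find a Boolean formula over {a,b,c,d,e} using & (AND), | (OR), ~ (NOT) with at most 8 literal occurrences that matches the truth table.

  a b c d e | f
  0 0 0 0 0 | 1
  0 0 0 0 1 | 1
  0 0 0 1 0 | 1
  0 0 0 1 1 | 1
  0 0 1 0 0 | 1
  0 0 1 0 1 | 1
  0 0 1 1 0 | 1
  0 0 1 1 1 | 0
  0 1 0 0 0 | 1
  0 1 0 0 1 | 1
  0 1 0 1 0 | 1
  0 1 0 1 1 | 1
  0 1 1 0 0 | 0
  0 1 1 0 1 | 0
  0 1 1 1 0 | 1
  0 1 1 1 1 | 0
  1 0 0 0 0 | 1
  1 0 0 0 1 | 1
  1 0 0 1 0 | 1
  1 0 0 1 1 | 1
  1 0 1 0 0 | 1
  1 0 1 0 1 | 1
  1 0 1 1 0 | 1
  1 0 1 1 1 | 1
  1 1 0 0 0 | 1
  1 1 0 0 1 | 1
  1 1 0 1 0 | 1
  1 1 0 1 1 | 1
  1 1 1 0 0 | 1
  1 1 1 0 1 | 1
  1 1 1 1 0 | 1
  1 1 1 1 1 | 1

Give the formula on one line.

((a | ((~b | d) & (~e | ~d))) | (~a & ~c))

  ~b = 11111111000000001111111100000000
  (~b | d) = 11111111001100111111111100110011
  ~e = 10101010101010101010101010101010
  ~d = 11001100110011001100110011001100
  (~e | ~d) = 11101110111011101110111011101110
  ((~b | d) & (~e | ~d)) = 11101110001000101110111000100010
  (a | ((~b | d) & (~e | ~d))) = 11101110001000101111111111111111
  ~a = 11111111111111110000000000000000
  ~c = 11110000111100001111000011110000
  (~a & ~c) = 11110000111100000000000000000000
  ((a | ((~b | d) & (~e | ~d))) | (~a & ~c)) = 11111110111100101111111111111111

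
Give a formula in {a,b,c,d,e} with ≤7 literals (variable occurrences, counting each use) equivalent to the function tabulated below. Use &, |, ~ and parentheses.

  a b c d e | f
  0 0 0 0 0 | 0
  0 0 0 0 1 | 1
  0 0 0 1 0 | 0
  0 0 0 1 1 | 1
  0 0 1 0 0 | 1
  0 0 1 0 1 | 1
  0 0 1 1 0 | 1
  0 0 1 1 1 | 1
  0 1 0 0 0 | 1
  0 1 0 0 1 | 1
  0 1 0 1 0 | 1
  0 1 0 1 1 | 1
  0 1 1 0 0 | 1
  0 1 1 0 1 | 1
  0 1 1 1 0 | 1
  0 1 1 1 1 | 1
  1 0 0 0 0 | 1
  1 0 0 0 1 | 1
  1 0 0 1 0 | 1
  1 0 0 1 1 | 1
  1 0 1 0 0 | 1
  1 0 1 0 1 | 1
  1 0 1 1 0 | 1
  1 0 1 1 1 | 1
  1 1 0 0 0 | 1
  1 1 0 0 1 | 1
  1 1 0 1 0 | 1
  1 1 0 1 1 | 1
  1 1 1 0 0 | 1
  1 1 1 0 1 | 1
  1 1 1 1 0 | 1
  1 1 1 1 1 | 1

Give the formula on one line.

  (b | c) = 00001111111111110000111111111111
  (e | b) = 01010101111111110101010111111111
  ((b | c) | (e | b)) = 01011111111111110101111111111111
  (((b | c) | (e | b)) | a) = 01011111111111111111111111111111

(((b | c) | (e | b)) | a)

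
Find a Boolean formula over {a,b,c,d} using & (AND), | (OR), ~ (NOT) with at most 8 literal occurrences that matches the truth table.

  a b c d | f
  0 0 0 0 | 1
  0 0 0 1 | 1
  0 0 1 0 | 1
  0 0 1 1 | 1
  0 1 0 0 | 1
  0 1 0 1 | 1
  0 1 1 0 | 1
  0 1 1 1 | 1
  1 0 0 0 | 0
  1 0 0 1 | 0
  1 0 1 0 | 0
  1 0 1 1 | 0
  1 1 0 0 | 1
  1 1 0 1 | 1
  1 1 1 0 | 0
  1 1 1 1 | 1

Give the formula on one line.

  ~a = 1111111100000000
  (b | ~a) = 1111111100001111
  ~b = 1111000011110000
  (a | ~b) = 1111000011111111
  ~c = 1100110011001100
  ((a | ~b) & ~c) = 1100000011001100
  (~a | d) = 1111111101010101
  (((a | ~b) & ~c) | (~a | d)) = 1111111111011101
  ((b | ~a) & (((a | ~b) & ~c) | (~a | d))) = 1111111100001101

((b | ~a) & (((a | ~b) & ~c) | (~a | d)))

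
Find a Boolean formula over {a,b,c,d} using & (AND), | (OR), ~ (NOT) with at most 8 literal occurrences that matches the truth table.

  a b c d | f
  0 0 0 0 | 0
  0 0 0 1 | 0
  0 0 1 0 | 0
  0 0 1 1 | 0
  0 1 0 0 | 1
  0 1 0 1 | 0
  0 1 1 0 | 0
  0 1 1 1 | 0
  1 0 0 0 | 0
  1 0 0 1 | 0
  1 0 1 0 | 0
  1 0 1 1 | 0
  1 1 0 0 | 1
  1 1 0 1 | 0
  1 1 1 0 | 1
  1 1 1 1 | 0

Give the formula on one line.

(((a | (~a & ~c)) & (~a | ~d)) & (~d & b))

  ~a = 1111111100000000
  ~c = 1100110011001100
  (~a & ~c) = 1100110000000000
  (a | (~a & ~c)) = 1100110011111111
  ~d = 1010101010101010
  (~a | ~d) = 1111111110101010
  ((a | (~a & ~c)) & (~a | ~d)) = 1100110010101010
  (~d & b) = 0000101000001010
  (((a | (~a & ~c)) & (~a | ~d)) & (~d & b)) = 0000100000001010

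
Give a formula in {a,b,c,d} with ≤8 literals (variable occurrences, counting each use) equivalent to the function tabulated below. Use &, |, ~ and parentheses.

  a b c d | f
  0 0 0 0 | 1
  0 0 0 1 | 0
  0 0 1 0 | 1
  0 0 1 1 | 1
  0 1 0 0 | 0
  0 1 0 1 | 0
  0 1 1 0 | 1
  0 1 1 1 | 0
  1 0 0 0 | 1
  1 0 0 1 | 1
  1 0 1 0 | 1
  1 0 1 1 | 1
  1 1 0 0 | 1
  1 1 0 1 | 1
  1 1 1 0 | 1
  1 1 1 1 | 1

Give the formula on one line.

(((~d | c) & (~a & ~b)) | (a | (~d & c)))

  ~d = 1010101010101010
  (~d | c) = 1011101110111011
  ~a = 1111111100000000
  ~b = 1111000011110000
  (~a & ~b) = 1111000000000000
  ((~d | c) & (~a & ~b)) = 1011000000000000
  (~d & c) = 0010001000100010
  (a | (~d & c)) = 0010001011111111
  (((~d | c) & (~a & ~b)) | (a | (~d & c))) = 1011001011111111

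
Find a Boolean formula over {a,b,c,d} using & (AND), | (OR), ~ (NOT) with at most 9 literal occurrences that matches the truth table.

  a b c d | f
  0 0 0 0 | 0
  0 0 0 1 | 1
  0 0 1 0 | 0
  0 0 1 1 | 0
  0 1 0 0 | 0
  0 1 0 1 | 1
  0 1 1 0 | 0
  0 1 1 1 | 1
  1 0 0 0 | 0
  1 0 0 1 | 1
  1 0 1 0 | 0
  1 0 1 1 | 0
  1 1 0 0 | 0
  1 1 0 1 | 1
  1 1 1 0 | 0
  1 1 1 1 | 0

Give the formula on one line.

((d & ~c) | ((d & (~b | ~a)) & b))

  ~c = 1100110011001100
  (d & ~c) = 0100010001000100
  ~b = 1111000011110000
  ~a = 1111111100000000
  (~b | ~a) = 1111111111110000
  (d & (~b | ~a)) = 0101010101010000
  ((d & (~b | ~a)) & b) = 0000010100000000
  ((d & ~c) | ((d & (~b | ~a)) & b)) = 0100010101000100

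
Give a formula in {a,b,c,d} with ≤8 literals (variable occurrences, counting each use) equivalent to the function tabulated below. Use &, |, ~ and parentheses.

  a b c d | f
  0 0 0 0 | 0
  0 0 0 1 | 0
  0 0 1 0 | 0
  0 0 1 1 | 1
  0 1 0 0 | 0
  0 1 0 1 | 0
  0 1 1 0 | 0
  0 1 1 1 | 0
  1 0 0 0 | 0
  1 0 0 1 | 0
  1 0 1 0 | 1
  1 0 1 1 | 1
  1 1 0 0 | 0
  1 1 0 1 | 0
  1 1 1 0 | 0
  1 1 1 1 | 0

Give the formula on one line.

  ~b = 1111000011110000
  (d & ~b) = 0101000001010000
  (a & ~b) = 0000000011110000
  ~d = 1010101010101010
  ((a & ~b) & ~d) = 0000000010100000
  ((d & ~b) | ((a & ~b) & ~d)) = 0101000011110000
  (c & ((d & ~b) | ((a & ~b) & ~d))) = 0001000000110000

(c & ((d & ~b) | ((a & ~b) & ~d)))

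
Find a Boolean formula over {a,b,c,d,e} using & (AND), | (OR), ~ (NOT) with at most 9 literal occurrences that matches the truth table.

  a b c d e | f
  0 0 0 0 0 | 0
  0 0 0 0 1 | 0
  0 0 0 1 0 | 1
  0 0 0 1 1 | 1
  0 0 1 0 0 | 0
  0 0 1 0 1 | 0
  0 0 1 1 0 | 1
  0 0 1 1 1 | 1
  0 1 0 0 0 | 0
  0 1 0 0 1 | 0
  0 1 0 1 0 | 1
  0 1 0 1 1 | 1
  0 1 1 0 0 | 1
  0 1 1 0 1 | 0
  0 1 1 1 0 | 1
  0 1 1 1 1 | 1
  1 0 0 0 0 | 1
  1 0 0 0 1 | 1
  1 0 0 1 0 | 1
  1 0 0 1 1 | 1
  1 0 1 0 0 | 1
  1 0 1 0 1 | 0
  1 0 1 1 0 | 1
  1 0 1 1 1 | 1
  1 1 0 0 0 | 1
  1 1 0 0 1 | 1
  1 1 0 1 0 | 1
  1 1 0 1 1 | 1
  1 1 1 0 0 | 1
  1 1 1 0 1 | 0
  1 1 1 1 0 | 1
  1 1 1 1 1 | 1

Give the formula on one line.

(((~c | ~e) & ((b & (~b | (d | c))) | a)) | d)

  ~c = 11110000111100001111000011110000
  ~e = 10101010101010101010101010101010
  (~c | ~e) = 11111010111110101111101011111010
  ~b = 11111111000000001111111100000000
  (d | c) = 00111111001111110011111100111111
  (~b | (d | c)) = 11111111001111111111111100111111
  (b & (~b | (d | c))) = 00000000001111110000000000111111
  ((b & (~b | (d | c))) | a) = 00000000001111111111111111111111
  ((~c | ~e) & ((b & (~b | (d | c))) | a)) = 00000000001110101111101011111010
  (((~c | ~e) & ((b & (~b | (d | c))) | a)) | d) = 00110011001110111111101111111011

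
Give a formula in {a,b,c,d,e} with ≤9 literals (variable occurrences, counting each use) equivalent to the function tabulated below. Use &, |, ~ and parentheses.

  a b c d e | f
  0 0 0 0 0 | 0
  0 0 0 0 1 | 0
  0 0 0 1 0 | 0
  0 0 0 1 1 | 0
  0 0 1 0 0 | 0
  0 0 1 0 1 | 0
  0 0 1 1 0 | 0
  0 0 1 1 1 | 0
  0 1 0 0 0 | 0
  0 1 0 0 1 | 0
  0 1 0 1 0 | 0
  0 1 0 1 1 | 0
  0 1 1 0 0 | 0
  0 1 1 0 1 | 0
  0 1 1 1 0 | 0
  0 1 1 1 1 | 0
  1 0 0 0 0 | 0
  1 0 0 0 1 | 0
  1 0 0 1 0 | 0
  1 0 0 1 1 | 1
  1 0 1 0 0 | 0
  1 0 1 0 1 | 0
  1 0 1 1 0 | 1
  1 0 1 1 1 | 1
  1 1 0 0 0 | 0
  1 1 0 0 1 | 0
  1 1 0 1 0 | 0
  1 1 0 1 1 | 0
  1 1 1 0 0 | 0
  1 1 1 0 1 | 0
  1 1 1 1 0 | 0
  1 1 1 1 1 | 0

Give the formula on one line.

  ~c = 11110000111100001111000011110000
  (~c & d) = 00110000001100000011000000110000
  ((~c & d) | b) = 00110000111111110011000011111111
  (((~c & d) | b) & e) = 00010000010101010001000001010101
  (d & c) = 00000011000000110000001100000011
  ((((~c & d) | b) & e) | (d & c)) = 00010011010101110001001101010111
  ~b = 11111111000000001111111100000000
  (~b & a) = 00000000000000001111111100000000
  (((((~c & d) | b) & e) | (d & c)) & (~b & a)) = 00000000000000000001001100000000

(((((~c & d) | b) & e) | (d & c)) & (~b & a))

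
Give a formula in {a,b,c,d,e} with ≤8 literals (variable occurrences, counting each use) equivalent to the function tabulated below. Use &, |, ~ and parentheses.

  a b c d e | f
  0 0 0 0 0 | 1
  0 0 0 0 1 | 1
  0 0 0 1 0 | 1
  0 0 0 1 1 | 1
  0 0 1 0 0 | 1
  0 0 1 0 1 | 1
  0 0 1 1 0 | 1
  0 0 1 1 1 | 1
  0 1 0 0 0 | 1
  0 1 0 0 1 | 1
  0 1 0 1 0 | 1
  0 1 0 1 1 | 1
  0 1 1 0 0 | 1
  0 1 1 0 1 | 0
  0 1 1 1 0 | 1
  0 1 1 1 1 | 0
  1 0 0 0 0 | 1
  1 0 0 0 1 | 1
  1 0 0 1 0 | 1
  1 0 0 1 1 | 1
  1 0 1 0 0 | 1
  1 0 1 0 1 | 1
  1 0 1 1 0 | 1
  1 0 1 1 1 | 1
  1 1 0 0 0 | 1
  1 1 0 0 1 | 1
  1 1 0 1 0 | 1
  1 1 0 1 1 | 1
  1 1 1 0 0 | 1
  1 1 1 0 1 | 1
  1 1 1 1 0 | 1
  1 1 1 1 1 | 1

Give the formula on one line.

(~b | ((~c & ~a) | (a | (c & ~e))))

  ~b = 11111111000000001111111100000000
  ~c = 11110000111100001111000011110000
  ~a = 11111111111111110000000000000000
  (~c & ~a) = 11110000111100000000000000000000
  ~e = 10101010101010101010101010101010
  (c & ~e) = 00001010000010100000101000001010
  (a | (c & ~e)) = 00001010000010101111111111111111
  ((~c & ~a) | (a | (c & ~e))) = 11111010111110101111111111111111
  (~b | ((~c & ~a) | (a | (c & ~e)))) = 11111111111110101111111111111111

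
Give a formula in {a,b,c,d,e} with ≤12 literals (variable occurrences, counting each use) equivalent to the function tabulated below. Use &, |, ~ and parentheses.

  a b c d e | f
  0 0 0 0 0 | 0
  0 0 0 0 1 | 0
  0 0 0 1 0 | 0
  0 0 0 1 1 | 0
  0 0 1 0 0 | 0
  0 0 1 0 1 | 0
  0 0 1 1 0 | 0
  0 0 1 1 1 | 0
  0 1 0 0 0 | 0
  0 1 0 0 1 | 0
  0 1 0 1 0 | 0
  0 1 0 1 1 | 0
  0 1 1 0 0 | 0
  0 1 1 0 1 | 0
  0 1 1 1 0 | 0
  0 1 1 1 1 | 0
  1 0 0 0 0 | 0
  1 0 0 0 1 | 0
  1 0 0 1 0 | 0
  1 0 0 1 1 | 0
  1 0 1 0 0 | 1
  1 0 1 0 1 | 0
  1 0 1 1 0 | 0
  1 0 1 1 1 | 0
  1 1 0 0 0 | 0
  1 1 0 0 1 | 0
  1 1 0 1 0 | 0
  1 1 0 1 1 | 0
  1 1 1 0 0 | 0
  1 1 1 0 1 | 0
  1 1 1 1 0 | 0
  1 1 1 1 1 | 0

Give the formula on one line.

(((e | (~e & a)) & (~e & c)) & ((~d & (~b & c)) | e))

  ~e = 10101010101010101010101010101010
  (~e & a) = 00000000000000001010101010101010
  (e | (~e & a)) = 01010101010101011111111111111111
  (~e & c) = 00001010000010100000101000001010
  ((e | (~e & a)) & (~e & c)) = 00000000000000000000101000001010
  ~d = 11001100110011001100110011001100
  ~b = 11111111000000001111111100000000
  (~b & c) = 00001111000000000000111100000000
  (~d & (~b & c)) = 00001100000000000000110000000000
  ((~d & (~b & c)) | e) = 01011101010101010101110101010101
  (((e | (~e & a)) & (~e & c)) & ((~d & (~b & c)) | e)) = 00000000000000000000100000000000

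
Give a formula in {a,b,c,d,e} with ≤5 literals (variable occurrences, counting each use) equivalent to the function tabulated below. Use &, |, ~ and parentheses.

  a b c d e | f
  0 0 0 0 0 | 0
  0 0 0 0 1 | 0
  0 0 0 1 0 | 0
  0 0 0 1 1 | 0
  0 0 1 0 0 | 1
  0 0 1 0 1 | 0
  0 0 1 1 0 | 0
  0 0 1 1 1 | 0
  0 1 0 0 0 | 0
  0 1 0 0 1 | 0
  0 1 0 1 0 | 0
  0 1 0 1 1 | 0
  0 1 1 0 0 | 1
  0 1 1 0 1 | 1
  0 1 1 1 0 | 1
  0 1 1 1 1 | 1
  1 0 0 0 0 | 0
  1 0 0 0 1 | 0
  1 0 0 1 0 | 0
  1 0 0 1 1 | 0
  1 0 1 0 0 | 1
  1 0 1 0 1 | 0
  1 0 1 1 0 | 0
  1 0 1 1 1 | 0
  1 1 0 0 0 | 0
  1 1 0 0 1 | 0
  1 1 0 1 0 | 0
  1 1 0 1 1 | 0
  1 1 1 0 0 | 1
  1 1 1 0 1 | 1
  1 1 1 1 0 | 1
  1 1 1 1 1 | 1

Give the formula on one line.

(((~e | b) & c) & (~d | b))

  ~e = 10101010101010101010101010101010
  (~e | b) = 10101010111111111010101011111111
  ((~e | b) & c) = 00001010000011110000101000001111
  ~d = 11001100110011001100110011001100
  (~d | b) = 11001100111111111100110011111111
  (((~e | b) & c) & (~d | b)) = 00001000000011110000100000001111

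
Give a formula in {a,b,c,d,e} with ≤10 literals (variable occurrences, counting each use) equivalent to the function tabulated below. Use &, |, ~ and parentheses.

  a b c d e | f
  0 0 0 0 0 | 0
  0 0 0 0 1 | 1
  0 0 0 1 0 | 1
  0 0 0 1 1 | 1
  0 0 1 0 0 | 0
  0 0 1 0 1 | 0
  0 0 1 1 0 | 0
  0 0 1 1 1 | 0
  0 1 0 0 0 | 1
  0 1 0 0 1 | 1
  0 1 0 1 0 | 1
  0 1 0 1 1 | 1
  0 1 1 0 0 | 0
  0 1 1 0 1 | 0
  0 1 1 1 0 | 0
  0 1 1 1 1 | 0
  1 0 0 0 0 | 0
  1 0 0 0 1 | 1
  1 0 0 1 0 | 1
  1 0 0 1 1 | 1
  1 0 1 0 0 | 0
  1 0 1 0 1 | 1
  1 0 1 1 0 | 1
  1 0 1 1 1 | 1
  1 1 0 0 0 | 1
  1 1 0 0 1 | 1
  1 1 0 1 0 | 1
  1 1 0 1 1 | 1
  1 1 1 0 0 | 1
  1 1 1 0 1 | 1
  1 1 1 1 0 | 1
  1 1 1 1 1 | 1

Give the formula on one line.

((~c | a) & ((d | b) | (e & ((d | ~b) | (c & ~d)))))

  ~c = 11110000111100001111000011110000
  (~c | a) = 11110000111100001111111111111111
  (d | b) = 00110011111111110011001111111111
  ~b = 11111111000000001111111100000000
  (d | ~b) = 11111111001100111111111100110011
  ~d = 11001100110011001100110011001100
  (c & ~d) = 00001100000011000000110000001100
  ((d | ~b) | (c & ~d)) = 11111111001111111111111100111111
  (e & ((d | ~b) | (c & ~d))) = 01010101000101010101010100010101
  ((d | b) | (e & ((d | ~b) | (c & ~d)))) = 01110111111111110111011111111111
  ((~c | a) & ((d | b) | (e & ((d | ~b) | (c & ~d))))) = 01110000111100000111011111111111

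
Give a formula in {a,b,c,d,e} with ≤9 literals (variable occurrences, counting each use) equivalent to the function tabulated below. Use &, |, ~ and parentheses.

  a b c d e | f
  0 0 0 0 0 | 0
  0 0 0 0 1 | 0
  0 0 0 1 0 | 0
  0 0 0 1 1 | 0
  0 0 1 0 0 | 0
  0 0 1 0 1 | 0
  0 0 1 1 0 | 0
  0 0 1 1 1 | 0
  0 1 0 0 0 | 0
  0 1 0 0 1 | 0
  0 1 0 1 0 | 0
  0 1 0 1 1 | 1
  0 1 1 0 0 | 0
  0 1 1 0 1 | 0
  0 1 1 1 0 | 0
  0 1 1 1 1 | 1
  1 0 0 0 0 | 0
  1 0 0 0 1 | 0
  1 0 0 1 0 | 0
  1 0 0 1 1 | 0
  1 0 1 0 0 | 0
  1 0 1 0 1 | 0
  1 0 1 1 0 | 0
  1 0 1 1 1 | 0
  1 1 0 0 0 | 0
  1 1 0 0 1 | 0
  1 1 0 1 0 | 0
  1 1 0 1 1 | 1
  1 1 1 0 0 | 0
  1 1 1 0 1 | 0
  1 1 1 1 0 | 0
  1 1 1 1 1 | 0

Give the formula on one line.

(((e & ~c) | (d & ~a)) & (b & (d & (~b | e))))

  ~c = 11110000111100001111000011110000
  (e & ~c) = 01010000010100000101000001010000
  ~a = 11111111111111110000000000000000
  (d & ~a) = 00110011001100110000000000000000
  ((e & ~c) | (d & ~a)) = 01110011011100110101000001010000
  ~b = 11111111000000001111111100000000
  (~b | e) = 11111111010101011111111101010101
  (d & (~b | e)) = 00110011000100010011001100010001
  (b & (d & (~b | e))) = 00000000000100010000000000010001
  (((e & ~c) | (d & ~a)) & (b & (d & (~b | e)))) = 00000000000100010000000000010000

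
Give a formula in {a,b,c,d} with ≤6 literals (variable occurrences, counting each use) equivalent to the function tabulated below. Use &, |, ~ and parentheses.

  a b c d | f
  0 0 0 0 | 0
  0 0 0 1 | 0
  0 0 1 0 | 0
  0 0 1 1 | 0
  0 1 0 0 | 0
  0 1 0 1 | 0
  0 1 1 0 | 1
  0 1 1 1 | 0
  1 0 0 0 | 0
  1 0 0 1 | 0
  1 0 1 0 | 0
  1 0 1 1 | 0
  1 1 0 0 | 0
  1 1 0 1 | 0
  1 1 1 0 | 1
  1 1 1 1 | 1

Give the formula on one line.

  ~c = 1100110011001100
  ~d = 1010101010101010
  (~c | ~d) = 1110111011101110
  (a | (~c | ~d)) = 1110111011111111
  ((a | (~c | ~d)) & c) = 0010001000110011
  (b & ((a | (~c | ~d)) & c)) = 0000001000000011

(b & ((a | (~c | ~d)) & c))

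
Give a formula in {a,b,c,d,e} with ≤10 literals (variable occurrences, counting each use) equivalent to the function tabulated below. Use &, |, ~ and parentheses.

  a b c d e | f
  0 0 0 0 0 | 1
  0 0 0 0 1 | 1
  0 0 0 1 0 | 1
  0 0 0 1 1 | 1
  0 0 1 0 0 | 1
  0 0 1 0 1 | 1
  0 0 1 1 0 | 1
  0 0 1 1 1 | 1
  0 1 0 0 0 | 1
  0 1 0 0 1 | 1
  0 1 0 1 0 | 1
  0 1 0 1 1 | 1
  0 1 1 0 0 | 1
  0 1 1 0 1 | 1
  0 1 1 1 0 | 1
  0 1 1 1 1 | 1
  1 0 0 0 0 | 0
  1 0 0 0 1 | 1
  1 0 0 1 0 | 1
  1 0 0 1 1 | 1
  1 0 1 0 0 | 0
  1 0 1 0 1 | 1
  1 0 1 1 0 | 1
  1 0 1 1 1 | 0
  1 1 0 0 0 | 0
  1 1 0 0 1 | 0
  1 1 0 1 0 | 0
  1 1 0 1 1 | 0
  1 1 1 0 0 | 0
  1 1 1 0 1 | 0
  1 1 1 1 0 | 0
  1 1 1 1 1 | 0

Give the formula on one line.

  ~e = 10101010101010101010101010101010
  ~c = 11110000111100001111000011110000
  ~a = 11111111111111110000000000000000
  (~c | ~a) = 11111111111111111111000011110000
  (~e | (~c | ~a)) = 11111111111111111111101011111010
  ~d = 11001100110011001100110011001100
  ((~e | (~c | ~a)) | ~d) = 11111111111111111111111011111110
  ~b = 11111111000000001111111100000000
  (d | e) = 01110111011101110111011101110111
  (~b & (d | e)) = 01110111000000000111011100000000
  ((~b & (d | e)) | ~a) = 11111111111111110111011100000000
  (((~e | (~c | ~a)) | ~d) & ((~b & (d | e)) | ~a)) = 11111111111111110111011000000000

(((~e | (~c | ~a)) | ~d) & ((~b & (d | e)) | ~a))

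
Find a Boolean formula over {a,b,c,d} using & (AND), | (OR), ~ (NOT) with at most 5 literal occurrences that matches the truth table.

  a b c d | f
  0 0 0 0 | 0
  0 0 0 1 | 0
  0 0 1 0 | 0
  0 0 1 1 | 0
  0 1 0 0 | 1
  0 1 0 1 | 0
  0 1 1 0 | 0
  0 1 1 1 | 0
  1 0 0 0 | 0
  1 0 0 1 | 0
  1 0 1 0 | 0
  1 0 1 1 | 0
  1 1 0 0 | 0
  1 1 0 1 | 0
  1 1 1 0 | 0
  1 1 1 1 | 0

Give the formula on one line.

(((b & ~d) & ~c) & ~a)

  ~d = 1010101010101010
  (b & ~d) = 0000101000001010
  ~c = 1100110011001100
  ((b & ~d) & ~c) = 0000100000001000
  ~a = 1111111100000000
  (((b & ~d) & ~c) & ~a) = 0000100000000000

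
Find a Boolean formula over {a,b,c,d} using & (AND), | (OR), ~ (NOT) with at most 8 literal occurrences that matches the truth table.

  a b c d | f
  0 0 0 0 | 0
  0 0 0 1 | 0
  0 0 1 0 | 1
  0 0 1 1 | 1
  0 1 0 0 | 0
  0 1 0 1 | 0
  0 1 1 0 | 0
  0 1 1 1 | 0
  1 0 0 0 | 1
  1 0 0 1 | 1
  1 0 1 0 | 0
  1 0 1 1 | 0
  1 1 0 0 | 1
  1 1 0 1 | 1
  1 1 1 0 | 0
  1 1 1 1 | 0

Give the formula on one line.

  ~a = 1111111100000000
  ~b = 1111000011110000
  (~a & ~b) = 1111000000000000
  ((~a & ~b) & c) = 0011000000000000
  ~c = 1100110011001100
  (~c & a) = 0000000011001100
  (((~a & ~b) & c) | (~c & a)) = 0011000011001100

(((~a & ~b) & c) | (~c & a))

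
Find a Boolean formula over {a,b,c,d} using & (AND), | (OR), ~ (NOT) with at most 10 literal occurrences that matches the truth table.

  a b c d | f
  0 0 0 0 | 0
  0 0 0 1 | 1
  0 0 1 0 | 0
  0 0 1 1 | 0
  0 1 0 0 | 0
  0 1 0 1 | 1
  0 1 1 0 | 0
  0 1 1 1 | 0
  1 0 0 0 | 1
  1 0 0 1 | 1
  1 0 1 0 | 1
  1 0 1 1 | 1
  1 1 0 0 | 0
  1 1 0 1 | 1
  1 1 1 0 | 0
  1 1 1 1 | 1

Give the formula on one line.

  ~b = 1111000011110000
  (d | a) = 0101010111111111
  (~b & (d | a)) = 0101000011110000
  (d | (~b & (d | a))) = 0101010111110101
  ~c = 1100110011001100
  (d & ~c) = 0100010001000100
  (a | (d & ~c)) = 0100010011111111
  (~c | (a | (d & ~c))) = 1100110011111111
  ((d | (~b & (d | a))) & (~c | (a | (d & ~c)))) = 0100010011110101

((d | (~b & (d | a))) & (~c | (a | (d & ~c))))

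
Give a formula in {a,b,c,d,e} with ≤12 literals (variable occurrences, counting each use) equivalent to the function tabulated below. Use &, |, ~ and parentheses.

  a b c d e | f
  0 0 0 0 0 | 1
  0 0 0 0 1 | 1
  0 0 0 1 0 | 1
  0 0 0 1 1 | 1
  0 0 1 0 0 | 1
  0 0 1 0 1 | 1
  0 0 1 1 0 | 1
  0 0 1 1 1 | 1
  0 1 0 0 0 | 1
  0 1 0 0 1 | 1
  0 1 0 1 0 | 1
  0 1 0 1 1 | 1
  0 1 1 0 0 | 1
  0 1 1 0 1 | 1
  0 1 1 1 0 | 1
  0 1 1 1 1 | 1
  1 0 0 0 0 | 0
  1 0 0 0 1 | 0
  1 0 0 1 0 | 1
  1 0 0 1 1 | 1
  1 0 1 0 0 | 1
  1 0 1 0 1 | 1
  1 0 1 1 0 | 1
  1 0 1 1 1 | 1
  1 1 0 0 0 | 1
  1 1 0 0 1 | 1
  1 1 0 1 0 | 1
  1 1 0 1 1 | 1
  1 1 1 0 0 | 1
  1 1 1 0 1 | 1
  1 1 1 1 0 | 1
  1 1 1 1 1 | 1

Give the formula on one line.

  ~a = 11111111111111110000000000000000
  (~a | b) = 11111111111111110000000011111111
  (e & c) = 00000101000001010000010100000101
  (a & d) = 00000000000000000011001100110011
  ((e & c) | (a & d)) = 00000101000001010011011100110111
  (d & ~a) = 00110011001100110000000000000000
  (((e & c) | (a & d)) | (d & ~a)) = 00110111001101110011011100110111
  ((~a | b) | (((e & c) | (a & d)) | (d & ~a))) = 11111111111111110011011111111111
  (((~a | b) | (((e & c) | (a & d)) | (d & ~a))) | c) = 11111111111111110011111111111111

(((~a | b) | (((e & c) | (a & d)) | (d & ~a))) | c)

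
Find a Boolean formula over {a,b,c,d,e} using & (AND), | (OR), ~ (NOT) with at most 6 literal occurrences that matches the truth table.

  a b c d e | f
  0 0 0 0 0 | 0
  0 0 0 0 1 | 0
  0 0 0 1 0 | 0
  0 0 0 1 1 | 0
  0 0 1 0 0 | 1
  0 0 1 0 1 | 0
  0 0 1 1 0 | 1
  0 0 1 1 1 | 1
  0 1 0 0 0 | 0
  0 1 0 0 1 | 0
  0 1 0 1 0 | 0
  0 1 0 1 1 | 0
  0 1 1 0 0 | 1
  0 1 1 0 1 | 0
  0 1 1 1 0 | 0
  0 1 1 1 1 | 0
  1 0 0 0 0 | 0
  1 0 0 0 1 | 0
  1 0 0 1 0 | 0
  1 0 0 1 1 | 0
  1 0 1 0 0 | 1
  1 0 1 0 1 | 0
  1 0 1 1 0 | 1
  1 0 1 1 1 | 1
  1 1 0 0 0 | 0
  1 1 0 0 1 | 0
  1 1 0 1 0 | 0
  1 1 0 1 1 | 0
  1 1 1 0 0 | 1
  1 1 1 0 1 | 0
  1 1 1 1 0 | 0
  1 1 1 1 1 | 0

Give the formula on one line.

((c & (~e | d)) & (~d | ~b))

  ~e = 10101010101010101010101010101010
  (~e | d) = 10111011101110111011101110111011
  (c & (~e | d)) = 00001011000010110000101100001011
  ~d = 11001100110011001100110011001100
  ~b = 11111111000000001111111100000000
  (~d | ~b) = 11111111110011001111111111001100
  ((c & (~e | d)) & (~d | ~b)) = 00001011000010000000101100001000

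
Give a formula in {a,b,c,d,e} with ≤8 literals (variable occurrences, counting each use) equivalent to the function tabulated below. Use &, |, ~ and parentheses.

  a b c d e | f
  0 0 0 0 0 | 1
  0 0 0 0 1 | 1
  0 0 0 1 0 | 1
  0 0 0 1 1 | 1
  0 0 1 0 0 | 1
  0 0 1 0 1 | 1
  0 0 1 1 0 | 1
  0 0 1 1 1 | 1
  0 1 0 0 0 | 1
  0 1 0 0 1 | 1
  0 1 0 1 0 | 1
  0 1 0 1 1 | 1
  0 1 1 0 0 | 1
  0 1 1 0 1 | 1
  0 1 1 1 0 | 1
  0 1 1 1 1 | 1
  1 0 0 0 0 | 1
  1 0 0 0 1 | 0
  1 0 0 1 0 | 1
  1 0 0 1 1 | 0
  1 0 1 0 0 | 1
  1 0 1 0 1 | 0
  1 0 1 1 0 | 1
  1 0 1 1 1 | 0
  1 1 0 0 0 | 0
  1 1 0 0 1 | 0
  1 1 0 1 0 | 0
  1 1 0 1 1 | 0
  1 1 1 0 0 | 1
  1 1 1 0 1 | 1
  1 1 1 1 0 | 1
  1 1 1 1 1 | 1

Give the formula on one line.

  ~e = 10101010101010101010101010101010
  (~e | b) = 10101010111111111010101011111111
  ~b = 11111111000000001111111100000000
  (~b | c) = 11111111000011111111111100001111
  ((~e | b) & (~b | c)) = 10101010000011111010101000001111
  ~a = 11111111111111110000000000000000
  (((~e | b) & (~b | c)) | ~a) = 11111111111111111010101000001111

(((~e | b) & (~b | c)) | ~a)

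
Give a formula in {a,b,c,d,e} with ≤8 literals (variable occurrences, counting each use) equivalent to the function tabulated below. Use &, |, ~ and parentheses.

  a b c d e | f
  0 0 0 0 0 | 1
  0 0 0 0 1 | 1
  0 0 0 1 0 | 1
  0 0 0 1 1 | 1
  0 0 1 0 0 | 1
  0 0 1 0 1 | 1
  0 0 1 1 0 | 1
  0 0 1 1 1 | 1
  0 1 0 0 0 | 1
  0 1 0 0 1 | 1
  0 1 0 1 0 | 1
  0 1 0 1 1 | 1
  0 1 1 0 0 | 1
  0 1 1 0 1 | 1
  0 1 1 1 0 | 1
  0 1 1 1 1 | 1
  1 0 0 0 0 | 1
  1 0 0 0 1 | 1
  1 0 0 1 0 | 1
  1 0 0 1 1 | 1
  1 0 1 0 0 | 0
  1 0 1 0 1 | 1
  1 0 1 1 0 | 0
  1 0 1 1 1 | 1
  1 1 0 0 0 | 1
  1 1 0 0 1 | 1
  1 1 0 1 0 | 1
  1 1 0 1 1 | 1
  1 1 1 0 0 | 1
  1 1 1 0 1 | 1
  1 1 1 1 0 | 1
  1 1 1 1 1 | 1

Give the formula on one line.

  ~a = 11111111111111110000000000000000
  ~c = 11110000111100001111000011110000
  (~a | ~c) = 11111111111111111111000011110000
  ~e = 10101010101010101010101010101010
  (b & ~e) = 00000000101010100000000010101010
  ((b & ~e) | e) = 01010101111111110101010111111111
  ((~a | ~c) | ((b & ~e) | e)) = 11111111111111111111010111111111

((~a | ~c) | ((b & ~e) | e))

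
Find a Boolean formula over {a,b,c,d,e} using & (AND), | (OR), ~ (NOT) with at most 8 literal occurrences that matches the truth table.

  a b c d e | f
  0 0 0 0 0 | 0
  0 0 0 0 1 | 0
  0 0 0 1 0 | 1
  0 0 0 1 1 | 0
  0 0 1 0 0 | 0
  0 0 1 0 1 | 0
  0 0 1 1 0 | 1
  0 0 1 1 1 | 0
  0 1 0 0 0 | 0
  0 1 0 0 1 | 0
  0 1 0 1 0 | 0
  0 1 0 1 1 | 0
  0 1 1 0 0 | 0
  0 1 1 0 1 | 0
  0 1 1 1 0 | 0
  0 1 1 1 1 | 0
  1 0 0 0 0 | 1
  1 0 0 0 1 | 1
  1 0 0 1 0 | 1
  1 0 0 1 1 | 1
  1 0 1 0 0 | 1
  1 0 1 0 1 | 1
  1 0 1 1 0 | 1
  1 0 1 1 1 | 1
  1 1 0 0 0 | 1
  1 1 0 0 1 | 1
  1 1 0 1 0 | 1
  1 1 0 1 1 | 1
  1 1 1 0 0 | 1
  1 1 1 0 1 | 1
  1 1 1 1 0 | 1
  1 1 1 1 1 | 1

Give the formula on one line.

((a | (d | b)) & (a | (~e & (a | ~b))))

  (d | b) = 00110011111111110011001111111111
  (a | (d | b)) = 00110011111111111111111111111111
  ~e = 10101010101010101010101010101010
  ~b = 11111111000000001111111100000000
  (a | ~b) = 11111111000000001111111111111111
  (~e & (a | ~b)) = 10101010000000001010101010101010
  (a | (~e & (a | ~b))) = 10101010000000001111111111111111
  ((a | (d | b)) & (a | (~e & (a | ~b)))) = 00100010000000001111111111111111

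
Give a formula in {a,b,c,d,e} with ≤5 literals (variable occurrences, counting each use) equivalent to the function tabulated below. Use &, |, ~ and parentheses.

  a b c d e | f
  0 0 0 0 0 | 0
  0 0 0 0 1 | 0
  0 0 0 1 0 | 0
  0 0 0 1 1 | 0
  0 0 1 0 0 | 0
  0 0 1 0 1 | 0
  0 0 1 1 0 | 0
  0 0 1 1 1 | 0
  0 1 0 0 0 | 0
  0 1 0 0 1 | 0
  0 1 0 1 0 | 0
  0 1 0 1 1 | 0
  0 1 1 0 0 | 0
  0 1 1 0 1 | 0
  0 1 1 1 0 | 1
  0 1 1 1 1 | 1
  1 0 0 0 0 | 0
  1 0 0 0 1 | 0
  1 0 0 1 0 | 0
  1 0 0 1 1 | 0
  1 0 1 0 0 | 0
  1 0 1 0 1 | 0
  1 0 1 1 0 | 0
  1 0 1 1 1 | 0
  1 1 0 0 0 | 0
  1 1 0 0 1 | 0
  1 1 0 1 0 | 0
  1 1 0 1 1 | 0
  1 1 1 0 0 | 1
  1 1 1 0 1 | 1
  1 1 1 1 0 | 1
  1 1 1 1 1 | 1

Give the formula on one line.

(((a | d) & b) & c)

  (a | d) = 00110011001100111111111111111111
  ((a | d) & b) = 00000000001100110000000011111111
  (((a | d) & b) & c) = 00000000000000110000000000001111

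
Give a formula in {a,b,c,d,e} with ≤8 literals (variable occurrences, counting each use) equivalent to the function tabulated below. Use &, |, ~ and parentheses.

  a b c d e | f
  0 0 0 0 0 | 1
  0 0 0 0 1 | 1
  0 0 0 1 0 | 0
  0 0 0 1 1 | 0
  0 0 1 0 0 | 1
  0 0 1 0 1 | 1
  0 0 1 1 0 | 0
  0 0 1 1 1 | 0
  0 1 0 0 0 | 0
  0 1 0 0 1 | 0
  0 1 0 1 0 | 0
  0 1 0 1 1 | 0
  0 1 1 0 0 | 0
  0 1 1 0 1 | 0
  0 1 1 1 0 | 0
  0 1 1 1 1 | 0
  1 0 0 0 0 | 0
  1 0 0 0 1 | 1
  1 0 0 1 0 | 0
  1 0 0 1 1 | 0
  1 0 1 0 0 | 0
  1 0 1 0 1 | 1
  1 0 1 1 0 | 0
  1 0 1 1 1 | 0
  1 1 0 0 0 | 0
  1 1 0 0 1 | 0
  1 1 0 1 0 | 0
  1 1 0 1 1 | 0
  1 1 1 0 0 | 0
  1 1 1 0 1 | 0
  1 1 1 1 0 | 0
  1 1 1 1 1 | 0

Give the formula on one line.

  ~b = 11111111000000001111111100000000
  ~a = 11111111111111110000000000000000
  (e & c) = 00000101000001010000010100000101
  (~a | (e & c)) = 11111111111111110000010100000101
  ~d = 11001100110011001100110011001100
  ((~a | (e & c)) & ~d) = 11001100110011000000010000000100
  (((~a | (e & c)) & ~d) | e) = 11011101110111010101010101010101
  ~e = 10101010101010101010101010101010
  (~d | ~e) = 11101110111011101110111011101110
  ((((~a | (e & c)) & ~d) | e) & (~d | ~e)) = 11001100110011000100010001000100
  (~b & ((((~a | (e & c)) & ~d) | e) & (~d | ~e))) = 11001100000000000100010000000000

(~b & ((((~a | (e & c)) & ~d) | e) & (~d | ~e)))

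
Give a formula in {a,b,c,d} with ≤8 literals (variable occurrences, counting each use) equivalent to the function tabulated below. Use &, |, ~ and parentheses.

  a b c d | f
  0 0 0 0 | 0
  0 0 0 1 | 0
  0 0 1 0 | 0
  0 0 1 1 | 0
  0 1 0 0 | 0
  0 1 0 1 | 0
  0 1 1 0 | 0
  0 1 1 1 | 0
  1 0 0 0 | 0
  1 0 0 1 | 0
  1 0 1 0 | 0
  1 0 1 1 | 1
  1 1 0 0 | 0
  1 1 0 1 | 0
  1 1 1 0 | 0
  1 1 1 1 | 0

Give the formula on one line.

((((d | ~a) & c) & ~b) & (a | (b & ~d)))

  ~a = 1111111100000000
  (d | ~a) = 1111111101010101
  ((d | ~a) & c) = 0011001100010001
  ~b = 1111000011110000
  (((d | ~a) & c) & ~b) = 0011000000010000
  ~d = 1010101010101010
  (b & ~d) = 0000101000001010
  (a | (b & ~d)) = 0000101011111111
  ((((d | ~a) & c) & ~b) & (a | (b & ~d))) = 0000000000010000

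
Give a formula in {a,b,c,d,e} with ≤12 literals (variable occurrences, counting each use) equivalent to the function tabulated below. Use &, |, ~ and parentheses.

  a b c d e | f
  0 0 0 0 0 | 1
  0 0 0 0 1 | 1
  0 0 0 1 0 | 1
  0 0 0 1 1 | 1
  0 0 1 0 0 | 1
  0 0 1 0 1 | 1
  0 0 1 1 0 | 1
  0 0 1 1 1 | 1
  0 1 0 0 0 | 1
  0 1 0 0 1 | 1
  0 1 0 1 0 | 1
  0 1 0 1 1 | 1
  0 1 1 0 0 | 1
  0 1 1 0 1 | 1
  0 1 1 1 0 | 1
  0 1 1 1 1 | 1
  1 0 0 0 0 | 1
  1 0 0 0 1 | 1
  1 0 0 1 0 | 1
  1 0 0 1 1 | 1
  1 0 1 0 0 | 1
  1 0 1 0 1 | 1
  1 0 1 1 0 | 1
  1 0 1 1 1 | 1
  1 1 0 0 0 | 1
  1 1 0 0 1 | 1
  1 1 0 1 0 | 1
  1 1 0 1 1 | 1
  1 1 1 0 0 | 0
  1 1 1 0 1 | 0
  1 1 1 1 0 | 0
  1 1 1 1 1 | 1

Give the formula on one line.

((((a | (~b & c)) | c) & ~c) | ((~b | (d & e)) | ~a))

  ~b = 11111111000000001111111100000000
  (~b & c) = 00001111000000000000111100000000
  (a | (~b & c)) = 00001111000000001111111111111111
  ((a | (~b & c)) | c) = 00001111000011111111111111111111
  ~c = 11110000111100001111000011110000
  (((a | (~b & c)) | c) & ~c) = 00000000000000001111000011110000
  (d & e) = 00010001000100010001000100010001
  (~b | (d & e)) = 11111111000100011111111100010001
  ~a = 11111111111111110000000000000000
  ((~b | (d & e)) | ~a) = 11111111111111111111111100010001
  ((((a | (~b & c)) | c) & ~c) | ((~b | (d & e)) | ~a)) = 11111111111111111111111111110001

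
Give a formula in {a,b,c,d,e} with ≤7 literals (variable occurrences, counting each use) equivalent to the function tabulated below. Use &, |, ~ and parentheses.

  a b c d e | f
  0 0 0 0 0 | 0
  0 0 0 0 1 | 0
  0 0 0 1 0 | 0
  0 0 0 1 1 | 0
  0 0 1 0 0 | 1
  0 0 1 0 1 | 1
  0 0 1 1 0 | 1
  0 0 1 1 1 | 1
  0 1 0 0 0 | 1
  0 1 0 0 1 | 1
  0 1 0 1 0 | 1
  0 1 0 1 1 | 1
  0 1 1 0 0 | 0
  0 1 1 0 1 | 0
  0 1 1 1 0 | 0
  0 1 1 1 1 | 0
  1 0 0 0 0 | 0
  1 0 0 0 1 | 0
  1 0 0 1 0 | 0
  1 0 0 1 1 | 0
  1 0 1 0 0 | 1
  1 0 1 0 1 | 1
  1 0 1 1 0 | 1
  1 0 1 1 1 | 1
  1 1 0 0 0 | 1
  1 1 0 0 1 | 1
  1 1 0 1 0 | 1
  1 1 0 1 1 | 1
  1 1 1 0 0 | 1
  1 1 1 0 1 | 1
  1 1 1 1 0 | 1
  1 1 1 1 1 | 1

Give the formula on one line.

  ~c = 11110000111100001111000011110000
  (~c | a) = 11110000111100001111111111111111
  ~b = 11111111000000001111111100000000
  ((~c | a) | ~b) = 11111111111100001111111111111111
  (b | c) = 00001111111111110000111111111111
  (((~c | a) | ~b) & (b | c)) = 00001111111100000000111111111111

(((~c | a) | ~b) & (b | c))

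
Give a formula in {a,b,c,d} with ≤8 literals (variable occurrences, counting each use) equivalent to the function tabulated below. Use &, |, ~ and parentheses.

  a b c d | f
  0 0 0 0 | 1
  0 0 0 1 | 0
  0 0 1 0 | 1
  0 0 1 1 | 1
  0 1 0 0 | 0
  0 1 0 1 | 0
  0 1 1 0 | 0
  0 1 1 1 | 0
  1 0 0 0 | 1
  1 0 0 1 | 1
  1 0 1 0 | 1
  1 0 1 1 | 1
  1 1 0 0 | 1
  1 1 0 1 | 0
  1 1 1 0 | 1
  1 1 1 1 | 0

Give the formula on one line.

((~b | a) & (~d | (~b & (a | c))))

  ~b = 1111000011110000
  (~b | a) = 1111000011111111
  ~d = 1010101010101010
  (a | c) = 0011001111111111
  (~b & (a | c)) = 0011000011110000
  (~d | (~b & (a | c))) = 1011101011111010
  ((~b | a) & (~d | (~b & (a | c)))) = 1011000011111010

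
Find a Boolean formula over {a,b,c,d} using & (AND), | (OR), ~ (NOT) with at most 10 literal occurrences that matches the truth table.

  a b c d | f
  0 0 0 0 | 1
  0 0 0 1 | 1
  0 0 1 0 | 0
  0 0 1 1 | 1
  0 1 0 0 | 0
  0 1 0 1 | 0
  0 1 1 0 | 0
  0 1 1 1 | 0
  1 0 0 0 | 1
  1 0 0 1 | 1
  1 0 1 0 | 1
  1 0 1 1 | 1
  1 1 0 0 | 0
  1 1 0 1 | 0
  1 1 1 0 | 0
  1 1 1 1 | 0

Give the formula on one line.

  ~b = 1111000011110000
  ~a = 1111111100000000
  (~a & d) = 0101010100000000
  (a & ~b) = 0000000011110000
  ((~a & d) | (a & ~b)) = 0101010111110000
  (b | a) = 0000111111111111
  (((~a & d) | (a & ~b)) | (b | a)) = 0101111111111111
  ~c = 1100110011001100
  ((((~a & d) | (a & ~b)) | (b | a)) | ~c) = 1101111111111111
  (~b & ((((~a & d) | (a & ~b)) | (b | a)) | ~c)) = 1101000011110000

(~b & ((((~a & d) | (a & ~b)) | (b | a)) | ~c))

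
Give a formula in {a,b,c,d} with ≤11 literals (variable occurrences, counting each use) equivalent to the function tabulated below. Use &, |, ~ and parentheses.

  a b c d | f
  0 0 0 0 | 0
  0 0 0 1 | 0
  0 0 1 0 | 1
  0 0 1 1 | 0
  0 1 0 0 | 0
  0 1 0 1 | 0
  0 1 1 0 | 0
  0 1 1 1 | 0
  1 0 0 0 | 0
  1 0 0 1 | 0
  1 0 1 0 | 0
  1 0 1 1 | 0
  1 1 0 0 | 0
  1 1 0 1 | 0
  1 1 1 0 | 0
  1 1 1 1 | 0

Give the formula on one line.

  ~d = 1010101010101010
  (b & a) = 0000000000001111
  (~d | (b & a)) = 1010101010101111
  ~a = 1111111100000000
  ~b = 1111000011110000
  (~a & ~b) = 1111000000000000
  (~a & d) = 0101010100000000
  ((~a & ~b) | (~a & d)) = 1111010100000000
  ((~d | (b & a)) & ((~a & ~b) | (~a & d))) = 1010000000000000
  (((~d | (b & a)) & ((~a & ~b) | (~a & d))) & c) = 0010000000000000

(((~d | (b & a)) & ((~a & ~b) | (~a & d))) & c)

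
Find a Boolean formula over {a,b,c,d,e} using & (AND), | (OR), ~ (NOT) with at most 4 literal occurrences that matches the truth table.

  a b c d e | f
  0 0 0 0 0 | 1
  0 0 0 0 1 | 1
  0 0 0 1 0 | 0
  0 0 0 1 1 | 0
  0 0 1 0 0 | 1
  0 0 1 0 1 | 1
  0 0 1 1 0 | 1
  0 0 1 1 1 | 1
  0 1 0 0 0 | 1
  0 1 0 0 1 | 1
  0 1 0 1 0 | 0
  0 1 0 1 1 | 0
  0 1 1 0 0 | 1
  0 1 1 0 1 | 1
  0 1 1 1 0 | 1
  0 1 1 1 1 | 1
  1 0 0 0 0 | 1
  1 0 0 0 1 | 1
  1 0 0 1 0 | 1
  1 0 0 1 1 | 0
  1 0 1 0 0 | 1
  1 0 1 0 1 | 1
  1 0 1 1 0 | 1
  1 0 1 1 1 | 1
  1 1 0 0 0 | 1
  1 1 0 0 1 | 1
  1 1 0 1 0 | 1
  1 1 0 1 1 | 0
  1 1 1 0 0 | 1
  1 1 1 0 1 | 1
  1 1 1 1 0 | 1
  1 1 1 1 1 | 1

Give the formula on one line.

((c | ~d) | (a & ~e))

  ~d = 11001100110011001100110011001100
  (c | ~d) = 11001111110011111100111111001111
  ~e = 10101010101010101010101010101010
  (a & ~e) = 00000000000000001010101010101010
  ((c | ~d) | (a & ~e)) = 11001111110011111110111111101111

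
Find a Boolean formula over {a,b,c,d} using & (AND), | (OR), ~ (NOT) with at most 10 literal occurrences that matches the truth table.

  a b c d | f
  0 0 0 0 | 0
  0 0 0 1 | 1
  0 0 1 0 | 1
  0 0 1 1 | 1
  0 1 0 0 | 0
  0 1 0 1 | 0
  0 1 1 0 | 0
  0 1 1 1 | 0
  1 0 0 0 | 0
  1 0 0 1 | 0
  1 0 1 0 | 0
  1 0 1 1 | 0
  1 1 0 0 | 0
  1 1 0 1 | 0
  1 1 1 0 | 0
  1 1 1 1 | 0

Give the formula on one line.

(((~a & d) & (~b | ~d)) | ((c & ~a) & (~b & (c | d))))

  ~a = 1111111100000000
  (~a & d) = 0101010100000000
  ~b = 1111000011110000
  ~d = 1010101010101010
  (~b | ~d) = 1111101011111010
  ((~a & d) & (~b | ~d)) = 0101000000000000
  (c & ~a) = 0011001100000000
  (c | d) = 0111011101110111
  (~b & (c | d)) = 0111000001110000
  ((c & ~a) & (~b & (c | d))) = 0011000000000000
  (((~a & d) & (~b | ~d)) | ((c & ~a) & (~b & (c | d)))) = 0111000000000000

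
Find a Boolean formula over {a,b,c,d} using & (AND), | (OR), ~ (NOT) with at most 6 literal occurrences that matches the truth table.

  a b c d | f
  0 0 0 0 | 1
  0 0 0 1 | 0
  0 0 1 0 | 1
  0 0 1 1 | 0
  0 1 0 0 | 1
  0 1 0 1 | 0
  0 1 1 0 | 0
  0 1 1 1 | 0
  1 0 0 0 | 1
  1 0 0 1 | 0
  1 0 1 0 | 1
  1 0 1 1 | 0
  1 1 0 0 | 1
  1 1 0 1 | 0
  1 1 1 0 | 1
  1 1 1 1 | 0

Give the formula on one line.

  ~b = 1111000011110000
  (a | ~b) = 1111000011111111
  ~c = 1100110011001100
  ((a | ~b) | ~c) = 1111110011111111
  ~d = 1010101010101010
  (((a | ~b) | ~c) & ~d) = 1010100010101010

(((a | ~b) | ~c) & ~d)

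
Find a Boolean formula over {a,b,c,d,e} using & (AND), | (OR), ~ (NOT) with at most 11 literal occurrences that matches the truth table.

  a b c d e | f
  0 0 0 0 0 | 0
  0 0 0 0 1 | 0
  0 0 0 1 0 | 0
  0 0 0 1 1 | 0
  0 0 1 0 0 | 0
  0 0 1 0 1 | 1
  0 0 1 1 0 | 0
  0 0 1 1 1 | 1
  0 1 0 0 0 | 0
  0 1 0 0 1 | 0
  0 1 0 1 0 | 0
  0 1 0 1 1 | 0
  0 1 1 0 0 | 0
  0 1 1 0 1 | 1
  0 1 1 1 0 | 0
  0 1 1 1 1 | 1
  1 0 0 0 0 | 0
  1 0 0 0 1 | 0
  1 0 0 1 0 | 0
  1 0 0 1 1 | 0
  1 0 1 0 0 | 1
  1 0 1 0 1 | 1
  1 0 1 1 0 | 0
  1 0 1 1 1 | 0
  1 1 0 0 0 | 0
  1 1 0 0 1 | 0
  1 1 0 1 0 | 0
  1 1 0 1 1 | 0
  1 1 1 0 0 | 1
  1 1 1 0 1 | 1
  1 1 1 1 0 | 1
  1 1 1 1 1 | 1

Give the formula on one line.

  (c & e) = 00000101000001010000010100000101
  ~a = 11111111111111110000000000000000
  ((c & e) & ~a) = 00000101000001010000000000000000
  ~d = 11001100110011001100110011001100
  (b | ~d) = 11001100111111111100110011111111
  (~a | (b | ~d)) = 11111111111111111100110011111111
  (a & (~a | (b | ~d))) = 00000000000000001100110011111111
  (((c & e) & ~a) | (a & (~a | (b | ~d)))) = 00000101000001011100110011111111
  ((((c & e) & ~a) | (a & (~a | (b | ~d)))) & c) = 00000101000001010000110000001111

((((c & e) & ~a) | (a & (~a | (b | ~d)))) & c)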